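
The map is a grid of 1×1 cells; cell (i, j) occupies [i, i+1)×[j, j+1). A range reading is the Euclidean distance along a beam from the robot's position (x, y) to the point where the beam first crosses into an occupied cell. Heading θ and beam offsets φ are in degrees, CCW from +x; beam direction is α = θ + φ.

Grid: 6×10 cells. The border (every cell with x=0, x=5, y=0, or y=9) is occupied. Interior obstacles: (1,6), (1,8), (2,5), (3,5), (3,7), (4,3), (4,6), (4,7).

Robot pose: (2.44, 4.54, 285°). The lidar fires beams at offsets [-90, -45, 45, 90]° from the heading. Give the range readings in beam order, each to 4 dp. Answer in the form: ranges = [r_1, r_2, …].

beam 1: φ=-90°, α=195°
  dir = (cos 195°, sin 195°) = (-0.9659, -0.2588); from cell (2,4)
  next x-line at t=0.4555, next y-line at t=2.0864; Δt_x=1.0353, Δt_y=3.8637
    x: enter (1,4) at t=0.4555
    x: enter (0,4) at t=1.4908 ← occupied
  → r_1 = 1.4908
beam 2: φ=-45°, α=240°
  dir = (cos 240°, sin 240°) = (-0.5000, -0.8660); from cell (2,4)
  next x-line at t=0.8800, next y-line at t=0.6235; Δt_x=2.0000, Δt_y=1.1547
    y: enter (2,3) at t=0.6235
    x: enter (1,3) at t=0.8800
    y: enter (1,2) at t=1.7782
    x: enter (0,2) at t=2.8800 ← occupied
  → r_2 = 2.8800
beam 3: φ=45°, α=330°
  dir = (cos 330°, sin 330°) = (0.8660, -0.5000); from cell (2,4)
  next x-line at t=0.6466, next y-line at t=1.0800; Δt_x=1.1547, Δt_y=2.0000
    x: enter (3,4) at t=0.6466
    y: enter (3,3) at t=1.0800
    x: enter (4,3) at t=1.8013 ← occupied
  → r_3 = 1.8013
beam 4: φ=90°, α=15°
  dir = (cos 15°, sin 15°) = (0.9659, 0.2588); from cell (2,4)
  next x-line at t=0.5798, next y-line at t=1.7773; Δt_x=1.0353, Δt_y=3.8637
    x: enter (3,4) at t=0.5798
    x: enter (4,4) at t=1.6150
    y: enter (4,5) at t=1.7773
    x: enter (5,5) at t=2.6503 ← occupied
  → r_4 = 2.6503

ranges = [1.4908, 2.8800, 1.8013, 2.6503]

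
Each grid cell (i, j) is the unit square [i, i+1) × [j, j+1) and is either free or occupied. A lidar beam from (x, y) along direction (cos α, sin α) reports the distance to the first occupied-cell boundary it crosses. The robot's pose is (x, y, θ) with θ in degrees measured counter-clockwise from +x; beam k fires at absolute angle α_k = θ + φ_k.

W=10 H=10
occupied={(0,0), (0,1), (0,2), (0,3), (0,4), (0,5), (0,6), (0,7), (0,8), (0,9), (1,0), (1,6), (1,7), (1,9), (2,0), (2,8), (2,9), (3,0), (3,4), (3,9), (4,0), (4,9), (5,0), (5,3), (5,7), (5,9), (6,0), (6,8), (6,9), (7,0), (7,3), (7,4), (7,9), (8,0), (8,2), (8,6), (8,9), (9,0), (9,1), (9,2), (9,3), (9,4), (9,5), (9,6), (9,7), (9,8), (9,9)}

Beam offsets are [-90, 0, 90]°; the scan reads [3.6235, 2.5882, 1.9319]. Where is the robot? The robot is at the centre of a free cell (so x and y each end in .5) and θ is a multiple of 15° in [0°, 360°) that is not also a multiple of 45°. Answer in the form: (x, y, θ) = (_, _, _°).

The pose lattice has 53·16 = 848 candidates. Test each by forward raycasting.
  (3.5, 2.5, 285°): beam 1 = 2.5882 ≠ 3.6235 ✗
  (5.5, 2.5, 285°): beam 1 = 4.6587 ≠ 3.6235 ✗
  (3.5, 8.5, 120°): beam 1 = 1.0000 ≠ 3.6235 ✗
  (7.5, 6.5, 120°): beam 1 = 0.5774 ≠ 3.6235 ✗
  …
  (4.5, 1.5, 105°): r_1=3.6235, r_2=2.5882, r_3=1.9319 — all match ✓
No second candidate reproduces the full scan.

(x, y, θ) = (4.5, 1.5, 105°)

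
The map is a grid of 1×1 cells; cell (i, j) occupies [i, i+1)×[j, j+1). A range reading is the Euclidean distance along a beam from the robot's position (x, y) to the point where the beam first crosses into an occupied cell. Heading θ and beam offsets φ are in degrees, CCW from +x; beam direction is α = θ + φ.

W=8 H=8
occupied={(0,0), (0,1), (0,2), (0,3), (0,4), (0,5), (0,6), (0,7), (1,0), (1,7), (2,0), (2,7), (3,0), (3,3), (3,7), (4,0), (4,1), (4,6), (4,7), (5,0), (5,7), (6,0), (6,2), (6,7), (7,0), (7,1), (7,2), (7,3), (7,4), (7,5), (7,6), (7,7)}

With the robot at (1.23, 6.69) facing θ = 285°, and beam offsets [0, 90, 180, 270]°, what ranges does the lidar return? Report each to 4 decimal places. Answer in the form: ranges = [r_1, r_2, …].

beam 1: φ=0°, α=285°
  cosα=0.2588 sinα=-0.9659 | (1,6) | tMaxX 2.9751 tMaxY 0.7143 | tΔX 3.8637 tΔY 1.0353
    t=0.7143 [y] (1,5)
    t=1.7496 [y] (1,4)
    t=2.7849 [y] (1,3)
    t=2.9751 [x] (2,3)
    t=3.8202 [y] (2,2)
    t=4.8554 [y] (2,1)
    t=5.8907 [y] (2,0) — stop
  → r_1 = 5.8907
beam 2: φ=90°, α=15°
  cosα=0.9659 sinα=0.2588 | (1,6) | tMaxX 0.7972 tMaxY 1.1977 | tΔX 1.0353 tΔY 3.8637
    t=0.7972 [x] (2,6)
    t=1.1977 [y] (2,7) — stop
  → r_2 = 1.1977
beam 3: φ=180°, α=105°
  cosα=-0.2588 sinα=0.9659 | (1,6) | tMaxX 0.8887 tMaxY 0.3209 | tΔX 3.8637 tΔY 1.0353
    t=0.3209 [y] (1,7) — stop
  → r_3 = 0.3209
beam 4: φ=270°, α=195°
  cosα=-0.9659 sinα=-0.2588 | (1,6) | tMaxX 0.2381 tMaxY 2.6660 | tΔX 1.0353 tΔY 3.8637
    t=0.2381 [x] (0,6) — stop
  → r_4 = 0.2381

ranges = [5.8907, 1.1977, 0.3209, 0.2381]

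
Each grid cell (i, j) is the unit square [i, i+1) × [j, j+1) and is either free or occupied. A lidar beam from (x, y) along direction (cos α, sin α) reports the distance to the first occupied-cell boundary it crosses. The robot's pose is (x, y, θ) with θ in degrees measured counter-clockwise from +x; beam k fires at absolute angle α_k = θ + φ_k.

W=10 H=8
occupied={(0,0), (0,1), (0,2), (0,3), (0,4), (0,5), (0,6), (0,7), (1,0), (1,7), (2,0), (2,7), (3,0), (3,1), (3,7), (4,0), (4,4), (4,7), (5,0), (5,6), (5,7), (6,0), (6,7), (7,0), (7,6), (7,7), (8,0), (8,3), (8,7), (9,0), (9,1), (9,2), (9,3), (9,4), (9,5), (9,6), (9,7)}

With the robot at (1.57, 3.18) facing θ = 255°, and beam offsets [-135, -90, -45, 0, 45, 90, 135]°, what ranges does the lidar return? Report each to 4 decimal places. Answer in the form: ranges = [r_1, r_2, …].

beam 1: φ=-135°, α=120°
  dir = (cos 120°, sin 120°) = (-0.5000, 0.8660); from cell (1,3)
  next x-line at t=1.1400, next y-line at t=0.9469; Δt_x=2.0000, Δt_y=1.1547
    y: enter (1,4) at t=0.9469
    x: enter (0,4) at t=1.1400 ← occupied
  → r_1 = 1.1400
beam 2: φ=-90°, α=165°
  dir = (cos 165°, sin 165°) = (-0.9659, 0.2588); from cell (1,3)
  next x-line at t=0.5901, next y-line at t=3.1682; Δt_x=1.0353, Δt_y=3.8637
    x: enter (0,3) at t=0.5901 ← occupied
  → r_2 = 0.5901
beam 3: φ=-45°, α=210°
  dir = (cos 210°, sin 210°) = (-0.8660, -0.5000); from cell (1,3)
  next x-line at t=0.6582, next y-line at t=0.3600; Δt_x=1.1547, Δt_y=2.0000
    y: enter (1,2) at t=0.3600
    x: enter (0,2) at t=0.6582 ← occupied
  → r_3 = 0.6582
beam 4: φ=0°, α=255°
  dir = (cos 255°, sin 255°) = (-0.2588, -0.9659); from cell (1,3)
  next x-line at t=2.2023, next y-line at t=0.1863; Δt_x=3.8637, Δt_y=1.0353
    y: enter (1,2) at t=0.1863
    y: enter (1,1) at t=1.2216
    x: enter (0,1) at t=2.2023 ← occupied
  → r_4 = 2.2023
beam 5: φ=45°, α=300°
  dir = (cos 300°, sin 300°) = (0.5000, -0.8660); from cell (1,3)
  next x-line at t=0.8600, next y-line at t=0.2078; Δt_x=2.0000, Δt_y=1.1547
    y: enter (1,2) at t=0.2078
    x: enter (2,2) at t=0.8600
    y: enter (2,1) at t=1.3625
    y: enter (2,0) at t=2.5172 ← occupied
  → r_5 = 2.5172
beam 6: φ=90°, α=345°
  dir = (cos 345°, sin 345°) = (0.9659, -0.2588); from cell (1,3)
  next x-line at t=0.4452, next y-line at t=0.6955; Δt_x=1.0353, Δt_y=3.8637
    x: enter (2,3) at t=0.4452
    y: enter (2,2) at t=0.6955
    x: enter (3,2) at t=1.4804
    x: enter (4,2) at t=2.5157
    x: enter (5,2) at t=3.5510
    y: enter (5,1) at t=4.5592
    x: enter (6,1) at t=4.5863
    x: enter (7,1) at t=5.6215
    x: enter (8,1) at t=6.6568
    x: enter (9,1) at t=7.6921 ← occupied
  → r_6 = 7.6921
beam 7: φ=135°, α=30°
  dir = (cos 30°, sin 30°) = (0.8660, 0.5000); from cell (1,3)
  next x-line at t=0.4965, next y-line at t=1.6400; Δt_x=1.1547, Δt_y=2.0000
    x: enter (2,3) at t=0.4965
    y: enter (2,4) at t=1.6400
    x: enter (3,4) at t=1.6512
    x: enter (4,4) at t=2.8059 ← occupied
  → r_7 = 2.8059

ranges = [1.1400, 0.5901, 0.6582, 2.2023, 2.5172, 7.6921, 2.8059]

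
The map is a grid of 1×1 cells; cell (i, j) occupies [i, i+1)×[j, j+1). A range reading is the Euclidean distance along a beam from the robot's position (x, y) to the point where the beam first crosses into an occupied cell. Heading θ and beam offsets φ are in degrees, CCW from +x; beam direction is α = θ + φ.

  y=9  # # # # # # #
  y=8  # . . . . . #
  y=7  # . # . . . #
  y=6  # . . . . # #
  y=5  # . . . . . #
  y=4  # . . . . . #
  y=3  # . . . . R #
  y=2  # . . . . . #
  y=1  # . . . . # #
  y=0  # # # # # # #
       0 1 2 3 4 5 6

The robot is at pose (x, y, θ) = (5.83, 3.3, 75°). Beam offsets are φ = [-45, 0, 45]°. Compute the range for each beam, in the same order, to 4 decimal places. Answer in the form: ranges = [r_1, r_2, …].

beam 1: φ=-45°, α=30°
  d=(0.8660,0.5000)  start (5,3)  tX=0.1963 tY=1.4000  stride 1/|dx|=1.1547 1/|dy|=2.0000
    cross x-line → (6,3), t=0.1963 (wall)
  → r_1 = 0.1963
beam 2: φ=0°, α=75°
  d=(0.2588,0.9659)  start (5,3)  tX=0.6568 tY=0.7247  stride 1/|dx|=3.8637 1/|dy|=1.0353
    cross x-line → (6,3), t=0.6568 (wall)
  → r_2 = 0.6568
beam 3: φ=45°, α=120°
  d=(-0.5000,0.8660)  start (5,3)  tX=1.6600 tY=0.8083  stride 1/|dx|=2.0000 1/|dy|=1.1547
    cross y-line → (5,4), t=0.8083
    cross x-line → (4,4), t=1.6600
    cross y-line → (4,5), t=1.9630
    cross y-line → (4,6), t=3.1177
    cross x-line → (3,6), t=3.6600
    cross y-line → (3,7), t=4.2724
    cross y-line → (3,8), t=5.4271
    cross x-line → (2,8), t=5.6600
    cross y-line → (2,9), t=6.5818 (wall)
  → r_3 = 6.5818

ranges = [0.1963, 0.6568, 6.5818]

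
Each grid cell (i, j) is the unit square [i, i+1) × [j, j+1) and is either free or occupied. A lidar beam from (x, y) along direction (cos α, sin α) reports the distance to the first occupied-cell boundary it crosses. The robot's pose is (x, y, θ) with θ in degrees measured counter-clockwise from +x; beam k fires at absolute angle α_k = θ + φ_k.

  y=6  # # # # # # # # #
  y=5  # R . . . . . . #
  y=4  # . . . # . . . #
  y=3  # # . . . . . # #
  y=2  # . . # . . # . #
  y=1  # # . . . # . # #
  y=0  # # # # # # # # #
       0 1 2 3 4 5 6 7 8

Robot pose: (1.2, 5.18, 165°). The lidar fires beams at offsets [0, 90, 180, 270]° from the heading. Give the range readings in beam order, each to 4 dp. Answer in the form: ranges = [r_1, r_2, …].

ranges = [0.2071, 0.7727, 2.8988, 0.8489]

beam 1: φ=0°, α=165°
  dir = (cos 165°, sin 165°) = (-0.9659, 0.2588); from cell (1,5)
  next x-line at t=0.2071, next y-line at t=3.1682; Δt_x=1.0353, Δt_y=3.8637
    x: enter (0,5) at t=0.2071 ← occupied
  → r_1 = 0.2071
beam 2: φ=90°, α=255°
  dir = (cos 255°, sin 255°) = (-0.2588, -0.9659); from cell (1,5)
  next x-line at t=0.7727, next y-line at t=0.1863; Δt_x=3.8637, Δt_y=1.0353
    y: enter (1,4) at t=0.1863
    x: enter (0,4) at t=0.7727 ← occupied
  → r_2 = 0.7727
beam 3: φ=180°, α=345°
  dir = (cos 345°, sin 345°) = (0.9659, -0.2588); from cell (1,5)
  next x-line at t=0.8282, next y-line at t=0.6955; Δt_x=1.0353, Δt_y=3.8637
    y: enter (1,4) at t=0.6955
    x: enter (2,4) at t=0.8282
    x: enter (3,4) at t=1.8635
    x: enter (4,4) at t=2.8988 ← occupied
  → r_3 = 2.8988
beam 4: φ=270°, α=75°
  dir = (cos 75°, sin 75°) = (0.2588, 0.9659); from cell (1,5)
  next x-line at t=3.0910, next y-line at t=0.8489; Δt_x=3.8637, Δt_y=1.0353
    y: enter (1,6) at t=0.8489 ← occupied
  → r_4 = 0.8489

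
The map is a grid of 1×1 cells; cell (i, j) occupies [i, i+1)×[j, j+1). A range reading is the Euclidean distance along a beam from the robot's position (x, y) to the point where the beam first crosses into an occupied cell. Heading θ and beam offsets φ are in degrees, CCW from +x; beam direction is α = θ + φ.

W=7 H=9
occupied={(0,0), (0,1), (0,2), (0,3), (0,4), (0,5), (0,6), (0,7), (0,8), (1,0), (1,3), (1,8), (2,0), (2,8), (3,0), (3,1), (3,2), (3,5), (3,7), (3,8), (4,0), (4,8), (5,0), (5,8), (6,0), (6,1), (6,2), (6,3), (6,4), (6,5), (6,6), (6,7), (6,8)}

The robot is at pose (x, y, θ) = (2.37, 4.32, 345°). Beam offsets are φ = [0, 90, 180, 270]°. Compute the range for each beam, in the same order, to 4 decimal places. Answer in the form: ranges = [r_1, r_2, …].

ranges = [3.7581, 2.7745, 1.4183, 3.4371]

beam 1: φ=0°, α=345°
  d=(0.9659,-0.2588)  start (2,4)  tX=0.6522 tY=1.2364  stride 1/|dx|=1.0353 1/|dy|=3.8637
    cross x-line → (3,4), t=0.6522
    cross y-line → (3,3), t=1.2364
    cross x-line → (4,3), t=1.6875
    cross x-line → (5,3), t=2.7228
    cross x-line → (6,3), t=3.7581 (wall)
  → r_1 = 3.7581
beam 2: φ=90°, α=75°
  d=(0.2588,0.9659)  start (2,4)  tX=2.4341 tY=0.7040  stride 1/|dx|=3.8637 1/|dy|=1.0353
    cross y-line → (2,5), t=0.7040
    cross y-line → (2,6), t=1.7393
    cross x-line → (3,6), t=2.4341
    cross y-line → (3,7), t=2.7745 (wall)
  → r_2 = 2.7745
beam 3: φ=180°, α=165°
  d=(-0.9659,0.2588)  start (2,4)  tX=0.3831 tY=2.6273  stride 1/|dx|=1.0353 1/|dy|=3.8637
    cross x-line → (1,4), t=0.3831
    cross x-line → (0,4), t=1.4183 (wall)
  → r_3 = 1.4183
beam 4: φ=270°, α=255°
  d=(-0.2588,-0.9659)  start (2,4)  tX=1.4296 tY=0.3313  stride 1/|dx|=3.8637 1/|dy|=1.0353
    cross y-line → (2,3), t=0.3313
    cross y-line → (2,2), t=1.3666
    cross x-line → (1,2), t=1.4296
    cross y-line → (1,1), t=2.4018
    cross y-line → (1,0), t=3.4371 (wall)
  → r_4 = 3.4371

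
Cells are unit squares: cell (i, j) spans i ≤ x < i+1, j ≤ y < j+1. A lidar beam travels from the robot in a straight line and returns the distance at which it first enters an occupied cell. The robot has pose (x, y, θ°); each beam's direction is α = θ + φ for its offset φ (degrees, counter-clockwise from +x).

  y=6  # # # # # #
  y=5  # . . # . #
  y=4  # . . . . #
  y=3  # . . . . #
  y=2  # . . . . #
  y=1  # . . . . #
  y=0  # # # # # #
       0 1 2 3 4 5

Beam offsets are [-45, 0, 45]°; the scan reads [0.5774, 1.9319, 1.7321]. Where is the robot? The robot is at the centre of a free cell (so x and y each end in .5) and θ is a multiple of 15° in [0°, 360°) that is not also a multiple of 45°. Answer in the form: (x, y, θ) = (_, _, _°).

(x, y, θ) = (4.5, 3.5, 75°)

Enumerate (i+0.5, j+0.5, θ) over the 19 free cells and 16 admissible headings. For each, cast all 3 beams and compare to the given ranges.
  (2.5, 4.5, 330°): beam 1 = 3.6235 ≠ 0.5774 ✗
  (2.5, 2.5, 15°): beam 1 = 2.8868 ≠ 0.5774 ✗
  (3.5, 1.5, 150°): beam 1 = 4.6587 ≠ 0.5774 ✗
  …
  (4.5, 3.5, 75°): r_1=0.5774, r_2=1.9319, r_3=1.7321 — all match ✓
No second candidate reproduces the full scan.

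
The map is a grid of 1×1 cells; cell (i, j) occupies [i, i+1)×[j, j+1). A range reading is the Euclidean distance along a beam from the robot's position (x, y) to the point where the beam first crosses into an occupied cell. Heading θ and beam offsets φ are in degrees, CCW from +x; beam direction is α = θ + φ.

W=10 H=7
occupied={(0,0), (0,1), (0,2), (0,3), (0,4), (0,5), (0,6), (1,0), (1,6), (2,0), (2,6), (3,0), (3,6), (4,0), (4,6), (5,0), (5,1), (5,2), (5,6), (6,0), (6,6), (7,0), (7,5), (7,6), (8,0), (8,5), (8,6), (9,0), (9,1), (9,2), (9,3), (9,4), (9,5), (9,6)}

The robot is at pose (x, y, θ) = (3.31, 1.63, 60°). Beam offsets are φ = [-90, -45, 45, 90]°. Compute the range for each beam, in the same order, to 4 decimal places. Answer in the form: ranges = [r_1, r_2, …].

ranges = [1.2600, 1.7496, 4.5242, 2.6674]

beam 1: φ=-90°, α=330°
  cosα=0.8660 sinα=-0.5000 | (3,1) | tMaxX 0.7967 tMaxY 1.2600 | tΔX 1.1547 tΔY 2.0000
    t=0.7967 [x] (4,1)
    t=1.2600 [y] (4,0) — stop
  → r_1 = 1.2600
beam 2: φ=-45°, α=15°
  cosα=0.9659 sinα=0.2588 | (3,1) | tMaxX 0.7143 tMaxY 1.4296 | tΔX 1.0353 tΔY 3.8637
    t=0.7143 [x] (4,1)
    t=1.4296 [y] (4,2)
    t=1.7496 [x] (5,2) — stop
  → r_2 = 1.7496
beam 3: φ=45°, α=105°
  cosα=-0.2588 sinα=0.9659 | (3,1) | tMaxX 1.1977 tMaxY 0.3831 | tΔX 3.8637 tΔY 1.0353
    t=0.3831 [y] (3,2)
    t=1.1977 [x] (2,2)
    t=1.4183 [y] (2,3)
    t=2.4536 [y] (2,4)
    t=3.4889 [y] (2,5)
    t=4.5242 [y] (2,6) — stop
  → r_3 = 4.5242
beam 4: φ=90°, α=150°
  cosα=-0.8660 sinα=0.5000 | (3,1) | tMaxX 0.3580 tMaxY 0.7400 | tΔX 1.1547 tΔY 2.0000
    t=0.3580 [x] (2,1)
    t=0.7400 [y] (2,2)
    t=1.5127 [x] (1,2)
    t=2.6674 [x] (0,2) — stop
  → r_4 = 2.6674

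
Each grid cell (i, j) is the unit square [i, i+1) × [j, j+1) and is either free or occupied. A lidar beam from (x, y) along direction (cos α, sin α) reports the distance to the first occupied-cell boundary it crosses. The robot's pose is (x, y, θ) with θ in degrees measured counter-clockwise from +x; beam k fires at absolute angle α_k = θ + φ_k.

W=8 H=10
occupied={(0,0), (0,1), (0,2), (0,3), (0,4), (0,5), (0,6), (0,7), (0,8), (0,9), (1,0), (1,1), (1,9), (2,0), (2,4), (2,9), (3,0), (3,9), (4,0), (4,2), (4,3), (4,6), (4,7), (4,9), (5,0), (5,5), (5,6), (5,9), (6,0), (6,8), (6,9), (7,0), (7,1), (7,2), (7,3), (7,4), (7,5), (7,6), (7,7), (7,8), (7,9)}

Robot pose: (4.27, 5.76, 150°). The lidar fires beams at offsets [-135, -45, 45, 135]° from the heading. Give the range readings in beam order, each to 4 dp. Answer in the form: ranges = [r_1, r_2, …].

ranges = [0.7558, 0.2485, 3.3854, 1.8221]

beam 1: φ=-135°, α=15°
  d=(0.9659,0.2588)  start (4,5)  tX=0.7558 tY=0.9273  stride 1/|dx|=1.0353 1/|dy|=3.8637
    cross x-line → (5,5), t=0.7558 (wall)
  → r_1 = 0.7558
beam 2: φ=-45°, α=105°
  d=(-0.2588,0.9659)  start (4,5)  tX=1.0432 tY=0.2485  stride 1/|dx|=3.8637 1/|dy|=1.0353
    cross y-line → (4,6), t=0.2485 (wall)
  → r_2 = 0.2485
beam 3: φ=45°, α=195°
  d=(-0.9659,-0.2588)  start (4,5)  tX=0.2795 tY=2.9364  stride 1/|dx|=1.0353 1/|dy|=3.8637
    cross x-line → (3,5), t=0.2795
    cross x-line → (2,5), t=1.3148
    cross x-line → (1,5), t=2.3501
    cross y-line → (1,4), t=2.9364
    cross x-line → (0,4), t=3.3854 (wall)
  → r_3 = 3.3854
beam 4: φ=135°, α=285°
  d=(0.2588,-0.9659)  start (4,5)  tX=2.8205 tY=0.7868  stride 1/|dx|=3.8637 1/|dy|=1.0353
    cross y-line → (4,4), t=0.7868
    cross y-line → (4,3), t=1.8221 (wall)
  → r_4 = 1.8221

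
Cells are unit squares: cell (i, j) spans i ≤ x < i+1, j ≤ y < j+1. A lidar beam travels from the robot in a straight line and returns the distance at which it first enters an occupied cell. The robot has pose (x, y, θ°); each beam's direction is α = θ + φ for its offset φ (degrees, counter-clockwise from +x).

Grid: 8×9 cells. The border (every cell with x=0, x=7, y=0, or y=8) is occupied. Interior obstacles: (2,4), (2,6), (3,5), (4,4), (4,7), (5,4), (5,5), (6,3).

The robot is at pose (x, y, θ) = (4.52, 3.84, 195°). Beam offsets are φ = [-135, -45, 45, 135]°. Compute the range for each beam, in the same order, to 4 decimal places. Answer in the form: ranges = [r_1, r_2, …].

beam 1: φ=-135°, α=60°
  cosα=0.5000 sinα=0.8660 | (4,3) | tMaxX 0.9600 tMaxY 0.1848 | tΔX 2.0000 tΔY 1.1547
    t=0.1848 [y] (4,4) — stop
  → r_1 = 0.1848
beam 2: φ=-45°, α=150°
  cosα=-0.8660 sinα=0.5000 | (4,3) | tMaxX 0.6004 tMaxY 0.3200 | tΔX 1.1547 tΔY 2.0000
    t=0.3200 [y] (4,4) — stop
  → r_2 = 0.3200
beam 3: φ=45°, α=240°
  cosα=-0.5000 sinα=-0.8660 | (4,3) | tMaxX 1.0400 tMaxY 0.9699 | tΔX 2.0000 tΔY 1.1547
    t=0.9699 [y] (4,2)
    t=1.0400 [x] (3,2)
    t=2.1246 [y] (3,1)
    t=3.0400 [x] (2,1)
    t=3.2793 [y] (2,0) — stop
  → r_3 = 3.2793
beam 4: φ=135°, α=330°
  cosα=0.8660 sinα=-0.5000 | (4,3) | tMaxX 0.5543 tMaxY 1.6800 | tΔX 1.1547 tΔY 2.0000
    t=0.5543 [x] (5,3)
    t=1.6800 [y] (5,2)
    t=1.7090 [x] (6,2)
    t=2.8637 [x] (7,2) — stop
  → r_4 = 2.8637

ranges = [0.1848, 0.3200, 3.2793, 2.8637]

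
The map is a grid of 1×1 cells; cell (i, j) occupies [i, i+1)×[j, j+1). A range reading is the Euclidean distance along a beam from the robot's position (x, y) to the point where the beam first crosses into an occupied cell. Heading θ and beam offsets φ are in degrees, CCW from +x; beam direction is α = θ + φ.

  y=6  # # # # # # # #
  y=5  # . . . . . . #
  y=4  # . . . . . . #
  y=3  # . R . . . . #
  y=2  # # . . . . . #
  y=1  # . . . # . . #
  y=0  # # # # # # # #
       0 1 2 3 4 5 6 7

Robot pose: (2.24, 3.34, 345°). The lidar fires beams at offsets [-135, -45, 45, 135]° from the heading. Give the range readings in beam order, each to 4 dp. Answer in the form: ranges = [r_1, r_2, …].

ranges = [0.6800, 2.7020, 5.3200, 2.4800]

beam 1: φ=-135°, α=210°
  d=(-0.8660,-0.5000)  start (2,3)  tX=0.2771 tY=0.6800  stride 1/|dx|=1.1547 1/|dy|=2.0000
    cross x-line → (1,3), t=0.2771
    cross y-line → (1,2), t=0.6800 (wall)
  → r_1 = 0.6800
beam 2: φ=-45°, α=300°
  d=(0.5000,-0.8660)  start (2,3)  tX=1.5200 tY=0.3926  stride 1/|dx|=2.0000 1/|dy|=1.1547
    cross y-line → (2,2), t=0.3926
    cross x-line → (3,2), t=1.5200
    cross y-line → (3,1), t=1.5473
    cross y-line → (3,0), t=2.7020 (wall)
  → r_2 = 2.7020
beam 3: φ=45°, α=30°
  d=(0.8660,0.5000)  start (2,3)  tX=0.8776 tY=1.3200  stride 1/|dx|=1.1547 1/|dy|=2.0000
    cross x-line → (3,3), t=0.8776
    cross y-line → (3,4), t=1.3200
    cross x-line → (4,4), t=2.0323
    cross x-line → (5,4), t=3.1870
    cross y-line → (5,5), t=3.3200
    cross x-line → (6,5), t=4.3417
    cross y-line → (6,6), t=5.3200 (wall)
  → r_3 = 5.3200
beam 4: φ=135°, α=120°
  d=(-0.5000,0.8660)  start (2,3)  tX=0.4800 tY=0.7621  stride 1/|dx|=2.0000 1/|dy|=1.1547
    cross x-line → (1,3), t=0.4800
    cross y-line → (1,4), t=0.7621
    cross y-line → (1,5), t=1.9168
    cross x-line → (0,5), t=2.4800 (wall)
  → r_4 = 2.4800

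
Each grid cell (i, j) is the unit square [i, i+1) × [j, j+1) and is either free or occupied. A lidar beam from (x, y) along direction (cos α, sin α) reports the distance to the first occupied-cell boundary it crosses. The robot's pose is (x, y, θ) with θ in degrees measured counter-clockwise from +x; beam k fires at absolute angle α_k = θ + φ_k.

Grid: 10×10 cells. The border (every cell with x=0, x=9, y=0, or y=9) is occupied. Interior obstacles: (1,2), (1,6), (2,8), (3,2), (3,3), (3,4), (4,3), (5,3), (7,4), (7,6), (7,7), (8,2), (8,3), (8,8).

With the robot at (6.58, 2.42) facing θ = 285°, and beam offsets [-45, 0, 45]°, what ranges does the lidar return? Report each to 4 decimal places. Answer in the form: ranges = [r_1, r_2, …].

beam 1: φ=-45°, α=240°
  direction (-0.5000, -0.8660); cell (6,2); t to first gridline: x 1.1600, y 0.4850 (then +2.0000 / +1.1547)
    (6,1) via y @ 0.4850
    (5,1) via x @ 1.1600
    (5,0) via y @ 1.6397  # hit
  → r_1 = 1.6397
beam 2: φ=0°, α=285°
  direction (0.2588, -0.9659); cell (6,2); t to first gridline: x 1.6228, y 0.4348 (then +3.8637 / +1.0353)
    (6,1) via y @ 0.4348
    (6,0) via y @ 1.4701  # hit
  → r_2 = 1.4701
beam 3: φ=45°, α=330°
  direction (0.8660, -0.5000); cell (6,2); t to first gridline: x 0.4850, y 0.8400 (then +1.1547 / +2.0000)
    (7,2) via x @ 0.4850
    (7,1) via y @ 0.8400
    (8,1) via x @ 1.6397
    (9,1) via x @ 2.7944  # hit
  → r_3 = 2.7944

ranges = [1.6397, 1.4701, 2.7944]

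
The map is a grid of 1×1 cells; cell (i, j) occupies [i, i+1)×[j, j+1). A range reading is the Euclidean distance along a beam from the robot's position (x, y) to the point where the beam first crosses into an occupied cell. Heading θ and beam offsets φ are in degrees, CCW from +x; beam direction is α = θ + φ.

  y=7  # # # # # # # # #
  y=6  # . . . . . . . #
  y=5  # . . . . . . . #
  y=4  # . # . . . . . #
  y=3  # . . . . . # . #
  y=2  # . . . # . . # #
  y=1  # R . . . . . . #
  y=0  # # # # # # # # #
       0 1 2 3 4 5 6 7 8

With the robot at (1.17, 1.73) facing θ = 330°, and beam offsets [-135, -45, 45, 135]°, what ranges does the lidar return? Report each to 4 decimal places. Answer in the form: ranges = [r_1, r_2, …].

beam 1: φ=-135°, α=195°
  d=(-0.9659,-0.2588)  start (1,1)  tX=0.1760 tY=2.8205  stride 1/|dx|=1.0353 1/|dy|=3.8637
    cross x-line → (0,1), t=0.1760 (wall)
  → r_1 = 0.1760
beam 2: φ=-45°, α=285°
  d=(0.2588,-0.9659)  start (1,1)  tX=3.2069 tY=0.7558  stride 1/|dx|=3.8637 1/|dy|=1.0353
    cross y-line → (1,0), t=0.7558 (wall)
  → r_2 = 0.7558
beam 3: φ=45°, α=15°
  d=(0.9659,0.2588)  start (1,1)  tX=0.8593 tY=1.0432  stride 1/|dx|=1.0353 1/|dy|=3.8637
    cross x-line → (2,1), t=0.8593
    cross y-line → (2,2), t=1.0432
    cross x-line → (3,2), t=1.8946
    cross x-line → (4,2), t=2.9298 (wall)
  → r_3 = 2.9298
beam 4: φ=135°, α=105°
  d=(-0.2588,0.9659)  start (1,1)  tX=0.6568 tY=0.2795  stride 1/|dx|=3.8637 1/|dy|=1.0353
    cross y-line → (1,2), t=0.2795
    cross x-line → (0,2), t=0.6568 (wall)
  → r_4 = 0.6568

ranges = [0.1760, 0.7558, 2.9298, 0.6568]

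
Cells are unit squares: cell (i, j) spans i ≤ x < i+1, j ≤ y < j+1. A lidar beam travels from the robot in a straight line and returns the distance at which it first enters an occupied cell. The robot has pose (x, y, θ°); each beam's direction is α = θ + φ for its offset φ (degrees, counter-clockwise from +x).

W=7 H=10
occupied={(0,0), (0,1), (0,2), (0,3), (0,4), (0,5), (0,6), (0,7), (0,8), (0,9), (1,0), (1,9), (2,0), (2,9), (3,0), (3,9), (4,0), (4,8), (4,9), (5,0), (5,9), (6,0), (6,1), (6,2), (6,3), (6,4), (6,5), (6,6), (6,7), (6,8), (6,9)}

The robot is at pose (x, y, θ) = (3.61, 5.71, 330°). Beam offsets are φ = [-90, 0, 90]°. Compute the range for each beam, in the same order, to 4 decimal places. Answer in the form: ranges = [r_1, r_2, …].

beam 1: φ=-90°, α=240°
  cosα=-0.5000 sinα=-0.8660 | (3,5) | tMaxX 1.2200 tMaxY 0.8198 | tΔX 2.0000 tΔY 1.1547
    t=0.8198 [y] (3,4)
    t=1.2200 [x] (2,4)
    t=1.9745 [y] (2,3)
    t=3.1292 [y] (2,2)
    t=3.2200 [x] (1,2)
    t=4.2839 [y] (1,1)
    t=5.2200 [x] (0,1) — stop
  → r_1 = 5.2200
beam 2: φ=0°, α=330°
  cosα=0.8660 sinα=-0.5000 | (3,5) | tMaxX 0.4503 tMaxY 1.4200 | tΔX 1.1547 tΔY 2.0000
    t=0.4503 [x] (4,5)
    t=1.4200 [y] (4,4)
    t=1.6050 [x] (5,4)
    t=2.7597 [x] (6,4) — stop
  → r_2 = 2.7597
beam 3: φ=90°, α=60°
  cosα=0.5000 sinα=0.8660 | (3,5) | tMaxX 0.7800 tMaxY 0.3349 | tΔX 2.0000 tΔY 1.1547
    t=0.3349 [y] (3,6)
    t=0.7800 [x] (4,6)
    t=1.4896 [y] (4,7)
    t=2.6443 [y] (4,8) — stop
  → r_3 = 2.6443

ranges = [5.2200, 2.7597, 2.6443]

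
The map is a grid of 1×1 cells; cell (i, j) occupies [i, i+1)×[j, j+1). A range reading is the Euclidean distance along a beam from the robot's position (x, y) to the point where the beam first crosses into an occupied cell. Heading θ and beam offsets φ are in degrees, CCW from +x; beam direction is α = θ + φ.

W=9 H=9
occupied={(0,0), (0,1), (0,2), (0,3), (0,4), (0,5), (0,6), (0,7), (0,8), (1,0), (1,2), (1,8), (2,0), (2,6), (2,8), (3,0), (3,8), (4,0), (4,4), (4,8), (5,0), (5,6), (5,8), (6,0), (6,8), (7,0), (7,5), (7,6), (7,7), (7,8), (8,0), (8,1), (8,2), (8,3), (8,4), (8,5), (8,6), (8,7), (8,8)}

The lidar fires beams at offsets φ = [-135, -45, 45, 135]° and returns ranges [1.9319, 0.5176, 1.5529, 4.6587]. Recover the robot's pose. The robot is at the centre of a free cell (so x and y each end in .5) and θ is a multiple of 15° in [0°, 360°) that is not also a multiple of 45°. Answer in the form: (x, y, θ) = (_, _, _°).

(x, y, θ) = (6.5, 1.5, 330°)

Candidates: 42 free-cell centres × 16 headings = 672 poses. Raycast each; keep the one whose scan matches to 4 dp.
  (5.5, 5.5, 210°): beam 1 = 0.5176 ≠ 1.9319 ✗
  (5.5, 4.5, 60°): beam 1 = 3.6235 ≠ 1.9319 ✗
  (1.5, 5.5, 195°): beam 1 = 1.0000 ≠ 1.9319 ✗
  (5.5, 2.5, 240°): beam 2 = 4.6587 ≠ 0.5176 ✗
  (3.5, 2.5, 60°): beam 1 = 1.5529 ≠ 1.9319 ✗
  …
  (6.5, 1.5, 330°): r_1=1.9319, r_2=0.5176, r_3=1.5529, r_4=4.6587 — all match ✓
No second candidate reproduces the full scan.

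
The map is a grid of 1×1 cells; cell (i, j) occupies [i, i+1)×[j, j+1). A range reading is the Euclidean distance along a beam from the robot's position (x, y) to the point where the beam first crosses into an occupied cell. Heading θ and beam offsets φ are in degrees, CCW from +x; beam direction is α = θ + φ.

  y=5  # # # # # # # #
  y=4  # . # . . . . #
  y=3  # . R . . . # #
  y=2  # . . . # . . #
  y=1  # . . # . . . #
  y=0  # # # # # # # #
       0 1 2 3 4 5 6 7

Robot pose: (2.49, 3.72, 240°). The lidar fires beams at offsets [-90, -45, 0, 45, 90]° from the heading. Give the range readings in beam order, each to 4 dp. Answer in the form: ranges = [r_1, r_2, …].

ranges = [0.5600, 1.5426, 2.9800, 1.9705, 1.7436]

beam 1: φ=-90°, α=150°
  dir = (cos 150°, sin 150°) = (-0.8660, 0.5000); from cell (2,3)
  next x-line at t=0.5658, next y-line at t=0.5600; Δt_x=1.1547, Δt_y=2.0000
    y: enter (2,4) at t=0.5600 ← occupied
  → r_1 = 0.5600
beam 2: φ=-45°, α=195°
  dir = (cos 195°, sin 195°) = (-0.9659, -0.2588); from cell (2,3)
  next x-line at t=0.5073, next y-line at t=2.7819; Δt_x=1.0353, Δt_y=3.8637
    x: enter (1,3) at t=0.5073
    x: enter (0,3) at t=1.5426 ← occupied
  → r_2 = 1.5426
beam 3: φ=0°, α=240°
  dir = (cos 240°, sin 240°) = (-0.5000, -0.8660); from cell (2,3)
  next x-line at t=0.9800, next y-line at t=0.8314; Δt_x=2.0000, Δt_y=1.1547
    y: enter (2,2) at t=0.8314
    x: enter (1,2) at t=0.9800
    y: enter (1,1) at t=1.9861
    x: enter (0,1) at t=2.9800 ← occupied
  → r_3 = 2.9800
beam 4: φ=45°, α=285°
  dir = (cos 285°, sin 285°) = (0.2588, -0.9659); from cell (2,3)
  next x-line at t=1.9705, next y-line at t=0.7454; Δt_x=3.8637, Δt_y=1.0353
    y: enter (2,2) at t=0.7454
    y: enter (2,1) at t=1.7807
    x: enter (3,1) at t=1.9705 ← occupied
  → r_4 = 1.9705
beam 5: φ=90°, α=330°
  dir = (cos 330°, sin 330°) = (0.8660, -0.5000); from cell (2,3)
  next x-line at t=0.5889, next y-line at t=1.4400; Δt_x=1.1547, Δt_y=2.0000
    x: enter (3,3) at t=0.5889
    y: enter (3,2) at t=1.4400
    x: enter (4,2) at t=1.7436 ← occupied
  → r_5 = 1.7436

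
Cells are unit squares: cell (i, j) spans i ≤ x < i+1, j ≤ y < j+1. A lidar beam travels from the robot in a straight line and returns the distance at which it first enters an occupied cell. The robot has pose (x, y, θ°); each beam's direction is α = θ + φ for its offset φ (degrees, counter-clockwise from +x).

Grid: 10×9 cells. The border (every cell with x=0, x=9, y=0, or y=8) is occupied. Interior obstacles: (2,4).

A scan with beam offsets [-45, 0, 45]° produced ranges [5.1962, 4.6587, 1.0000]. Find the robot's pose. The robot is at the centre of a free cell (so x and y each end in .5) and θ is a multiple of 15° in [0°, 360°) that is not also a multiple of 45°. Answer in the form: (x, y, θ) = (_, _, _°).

(x, y, θ) = (3.5, 3.5, 105°)

Enumerate (i+0.5, j+0.5, θ) over the 55 free cells and 16 admissible headings. For each, cast all 3 beams and compare to the given ranges.
  (3.5, 2.5, 120°): beam 1 = 5.6940 ≠ 5.1962 ✗
  (3.5, 6.5, 240°): beam 1 = 2.5882 ≠ 5.1962 ✗
  (1.5, 6.5, 75°): beam 1 = 3.0000 ≠ 5.1962 ✗
  (4.5, 7.5, 105°): beam 1 = 0.5774 ≠ 5.1962 ✗
  …
  (3.5, 3.5, 105°): r_1=5.1962, r_2=4.6587, r_3=1.0000 — all match ✓
Only this pose fits every beam.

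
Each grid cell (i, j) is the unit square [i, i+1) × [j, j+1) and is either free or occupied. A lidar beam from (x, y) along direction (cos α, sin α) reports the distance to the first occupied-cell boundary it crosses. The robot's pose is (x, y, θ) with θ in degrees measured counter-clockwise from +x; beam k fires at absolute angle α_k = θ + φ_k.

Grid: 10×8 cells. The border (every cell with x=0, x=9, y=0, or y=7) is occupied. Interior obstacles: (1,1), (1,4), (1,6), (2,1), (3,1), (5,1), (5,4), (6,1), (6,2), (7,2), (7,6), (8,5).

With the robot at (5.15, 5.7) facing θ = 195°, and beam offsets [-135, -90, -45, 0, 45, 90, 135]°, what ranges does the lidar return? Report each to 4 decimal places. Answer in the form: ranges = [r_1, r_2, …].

beam 1: φ=-135°, α=60°
  dir = (cos 60°, sin 60°) = (0.5000, 0.8660); from cell (5,5)
  next x-line at t=1.7000, next y-line at t=0.3464; Δt_x=2.0000, Δt_y=1.1547
    y: enter (5,6) at t=0.3464
    y: enter (5,7) at t=1.5011 ← occupied
  → r_1 = 1.5011
beam 2: φ=-90°, α=105°
  dir = (cos 105°, sin 105°) = (-0.2588, 0.9659); from cell (5,5)
  next x-line at t=0.5796, next y-line at t=0.3106; Δt_x=3.8637, Δt_y=1.0353
    y: enter (5,6) at t=0.3106
    x: enter (4,6) at t=0.5796
    y: enter (4,7) at t=1.3459 ← occupied
  → r_2 = 1.3459
beam 3: φ=-45°, α=150°
  dir = (cos 150°, sin 150°) = (-0.8660, 0.5000); from cell (5,5)
  next x-line at t=0.1732, next y-line at t=0.6000; Δt_x=1.1547, Δt_y=2.0000
    x: enter (4,5) at t=0.1732
    y: enter (4,6) at t=0.6000
    x: enter (3,6) at t=1.3279
    x: enter (2,6) at t=2.4826
    y: enter (2,7) at t=2.6000 ← occupied
  → r_3 = 2.6000
beam 4: φ=0°, α=195°
  dir = (cos 195°, sin 195°) = (-0.9659, -0.2588); from cell (5,5)
  next x-line at t=0.1553, next y-line at t=2.7046; Δt_x=1.0353, Δt_y=3.8637
    x: enter (4,5) at t=0.1553
    x: enter (3,5) at t=1.1906
    x: enter (2,5) at t=2.2258
    y: enter (2,4) at t=2.7046
    x: enter (1,4) at t=3.2611 ← occupied
  → r_4 = 3.2611
beam 5: φ=45°, α=240°
  dir = (cos 240°, sin 240°) = (-0.5000, -0.8660); from cell (5,5)
  next x-line at t=0.3000, next y-line at t=0.8083; Δt_x=2.0000, Δt_y=1.1547
    x: enter (4,5) at t=0.3000
    y: enter (4,4) at t=0.8083
    y: enter (4,3) at t=1.9630
    x: enter (3,3) at t=2.3000
    y: enter (3,2) at t=3.1177
    y: enter (3,1) at t=4.2724 ← occupied
  → r_5 = 4.2724
beam 6: φ=90°, α=285°
  dir = (cos 285°, sin 285°) = (0.2588, -0.9659); from cell (5,5)
  next x-line at t=3.2841, next y-line at t=0.7247; Δt_x=3.8637, Δt_y=1.0353
    y: enter (5,4) at t=0.7247 ← occupied
  → r_6 = 0.7247
beam 7: φ=135°, α=330°
  dir = (cos 330°, sin 330°) = (0.8660, -0.5000); from cell (5,5)
  next x-line at t=0.9815, next y-line at t=1.4000; Δt_x=1.1547, Δt_y=2.0000
    x: enter (6,5) at t=0.9815
    y: enter (6,4) at t=1.4000
    x: enter (7,4) at t=2.1362
    x: enter (8,4) at t=3.2909
    y: enter (8,3) at t=3.4000
    x: enter (9,3) at t=4.4456 ← occupied
  → r_7 = 4.4456

ranges = [1.5011, 1.3459, 2.6000, 3.2611, 4.2724, 0.7247, 4.4456]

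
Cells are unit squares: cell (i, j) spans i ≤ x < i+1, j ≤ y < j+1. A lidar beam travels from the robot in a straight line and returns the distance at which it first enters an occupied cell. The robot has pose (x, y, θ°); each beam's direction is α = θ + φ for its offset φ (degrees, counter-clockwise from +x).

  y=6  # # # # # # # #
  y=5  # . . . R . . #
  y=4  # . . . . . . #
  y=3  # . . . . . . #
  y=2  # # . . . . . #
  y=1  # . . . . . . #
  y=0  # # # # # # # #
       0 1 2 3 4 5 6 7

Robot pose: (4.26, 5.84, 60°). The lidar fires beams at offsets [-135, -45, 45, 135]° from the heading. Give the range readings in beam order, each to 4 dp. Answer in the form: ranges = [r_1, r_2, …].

ranges = [5.0107, 0.6182, 0.1656, 3.3750]

beam 1: φ=-135°, α=285°
  cosα=0.2588 sinα=-0.9659 | (4,5) | tMaxX 2.8591 tMaxY 0.8696 | tΔX 3.8637 tΔY 1.0353
    t=0.8696 [y] (4,4)
    t=1.9049 [y] (4,3)
    t=2.8591 [x] (5,3)
    t=2.9402 [y] (5,2)
    t=3.9755 [y] (5,1)
    t=5.0107 [y] (5,0) — stop
  → r_1 = 5.0107
beam 2: φ=-45°, α=15°
  cosα=0.9659 sinα=0.2588 | (4,5) | tMaxX 0.7661 tMaxY 0.6182 | tΔX 1.0353 tΔY 3.8637
    t=0.6182 [y] (4,6) — stop
  → r_2 = 0.6182
beam 3: φ=45°, α=105°
  cosα=-0.2588 sinα=0.9659 | (4,5) | tMaxX 1.0046 tMaxY 0.1656 | tΔX 3.8637 tΔY 1.0353
    t=0.1656 [y] (4,6) — stop
  → r_3 = 0.1656
beam 4: φ=135°, α=195°
  cosα=-0.9659 sinα=-0.2588 | (4,5) | tMaxX 0.2692 tMaxY 3.2455 | tΔX 1.0353 tΔY 3.8637
    t=0.2692 [x] (3,5)
    t=1.3044 [x] (2,5)
    t=2.3397 [x] (1,5)
    t=3.2455 [y] (1,4)
    t=3.3750 [x] (0,4) — stop
  → r_4 = 3.3750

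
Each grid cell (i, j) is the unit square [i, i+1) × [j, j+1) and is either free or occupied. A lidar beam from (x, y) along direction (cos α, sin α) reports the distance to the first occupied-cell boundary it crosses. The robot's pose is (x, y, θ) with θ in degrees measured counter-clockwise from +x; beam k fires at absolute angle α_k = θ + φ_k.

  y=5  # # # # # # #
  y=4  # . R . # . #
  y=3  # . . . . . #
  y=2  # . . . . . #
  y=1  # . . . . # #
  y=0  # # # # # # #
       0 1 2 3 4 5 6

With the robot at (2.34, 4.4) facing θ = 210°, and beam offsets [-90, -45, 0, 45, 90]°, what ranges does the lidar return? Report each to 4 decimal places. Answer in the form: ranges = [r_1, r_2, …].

beam 1: φ=-90°, α=120°
  direction (-0.5000, 0.8660); cell (2,4); t to first gridline: x 0.6800, y 0.6928 (then +2.0000 / +1.1547)
    (1,4) via x @ 0.6800
    (1,5) via y @ 0.6928  # hit
  → r_1 = 0.6928
beam 2: φ=-45°, α=165°
  direction (-0.9659, 0.2588); cell (2,4); t to first gridline: x 0.3520, y 2.3182 (then +1.0353 / +3.8637)
    (1,4) via x @ 0.3520
    (0,4) via x @ 1.3873  # hit
  → r_2 = 1.3873
beam 3: φ=0°, α=210°
  direction (-0.8660, -0.5000); cell (2,4); t to first gridline: x 0.3926, y 0.8000 (then +1.1547 / +2.0000)
    (1,4) via x @ 0.3926
    (1,3) via y @ 0.8000
    (0,3) via x @ 1.5473  # hit
  → r_3 = 1.5473
beam 4: φ=45°, α=255°
  direction (-0.2588, -0.9659); cell (2,4); t to first gridline: x 1.3137, y 0.4141 (then +3.8637 / +1.0353)
    (2,3) via y @ 0.4141
    (1,3) via x @ 1.3137
    (1,2) via y @ 1.4494
    (1,1) via y @ 2.4847
    (1,0) via y @ 3.5199  # hit
  → r_4 = 3.5199
beam 5: φ=90°, α=300°
  direction (0.5000, -0.8660); cell (2,4); t to first gridline: x 1.3200, y 0.4619 (then +2.0000 / +1.1547)
    (2,3) via y @ 0.4619
    (3,3) via x @ 1.3200
    (3,2) via y @ 1.6166
    (3,1) via y @ 2.7713
    (4,1) via x @ 3.3200
    (4,0) via y @ 3.9260  # hit
  → r_5 = 3.9260

ranges = [0.6928, 1.3873, 1.5473, 3.5199, 3.9260]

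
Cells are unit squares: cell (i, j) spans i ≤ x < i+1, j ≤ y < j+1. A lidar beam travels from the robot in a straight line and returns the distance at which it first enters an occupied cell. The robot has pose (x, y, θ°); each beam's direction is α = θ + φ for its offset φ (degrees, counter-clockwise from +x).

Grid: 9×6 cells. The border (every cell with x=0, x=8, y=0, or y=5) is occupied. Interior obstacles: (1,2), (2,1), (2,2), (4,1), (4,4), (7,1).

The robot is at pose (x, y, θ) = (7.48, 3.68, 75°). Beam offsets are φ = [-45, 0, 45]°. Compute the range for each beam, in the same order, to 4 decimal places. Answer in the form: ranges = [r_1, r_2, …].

ranges = [0.6004, 1.3666, 1.5242]

beam 1: φ=-45°, α=30°
  cosα=0.8660 sinα=0.5000 | (7,3) | tMaxX 0.6004 tMaxY 0.6400 | tΔX 1.1547 tΔY 2.0000
    t=0.6004 [x] (8,3) — stop
  → r_1 = 0.6004
beam 2: φ=0°, α=75°
  cosα=0.2588 sinα=0.9659 | (7,3) | tMaxX 2.0091 tMaxY 0.3313 | tΔX 3.8637 tΔY 1.0353
    t=0.3313 [y] (7,4)
    t=1.3666 [y] (7,5) — stop
  → r_2 = 1.3666
beam 3: φ=45°, α=120°
  cosα=-0.5000 sinα=0.8660 | (7,3) | tMaxX 0.9600 tMaxY 0.3695 | tΔX 2.0000 tΔY 1.1547
    t=0.3695 [y] (7,4)
    t=0.9600 [x] (6,4)
    t=1.5242 [y] (6,5) — stop
  → r_3 = 1.5242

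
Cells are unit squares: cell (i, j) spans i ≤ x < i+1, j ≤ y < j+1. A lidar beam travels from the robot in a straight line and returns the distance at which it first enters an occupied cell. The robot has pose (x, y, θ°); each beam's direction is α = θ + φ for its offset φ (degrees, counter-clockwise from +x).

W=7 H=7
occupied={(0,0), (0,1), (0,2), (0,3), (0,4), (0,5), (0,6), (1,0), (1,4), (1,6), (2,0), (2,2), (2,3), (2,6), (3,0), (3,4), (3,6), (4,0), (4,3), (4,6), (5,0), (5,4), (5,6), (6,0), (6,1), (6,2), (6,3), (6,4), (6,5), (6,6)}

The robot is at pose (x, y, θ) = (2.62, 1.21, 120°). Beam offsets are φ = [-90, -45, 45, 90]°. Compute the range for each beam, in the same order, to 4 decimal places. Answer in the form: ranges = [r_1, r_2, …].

ranges = [3.9029, 0.8179, 1.6771, 0.4200]

beam 1: φ=-90°, α=30°
  d=(0.8660,0.5000)  start (2,1)  tX=0.4388 tY=1.5800  stride 1/|dx|=1.1547 1/|dy|=2.0000
    cross x-line → (3,1), t=0.4388
    cross y-line → (3,2), t=1.5800
    cross x-line → (4,2), t=1.5935
    cross x-line → (5,2), t=2.7482
    cross y-line → (5,3), t=3.5800
    cross x-line → (6,3), t=3.9029 (wall)
  → r_1 = 3.9029
beam 2: φ=-45°, α=75°
  d=(0.2588,0.9659)  start (2,1)  tX=1.4682 tY=0.8179  stride 1/|dx|=3.8637 1/|dy|=1.0353
    cross y-line → (2,2), t=0.8179 (wall)
  → r_2 = 0.8179
beam 3: φ=45°, α=165°
  d=(-0.9659,0.2588)  start (2,1)  tX=0.6419 tY=3.0523  stride 1/|dx|=1.0353 1/|dy|=3.8637
    cross x-line → (1,1), t=0.6419
    cross x-line → (0,1), t=1.6771 (wall)
  → r_3 = 1.6771
beam 4: φ=90°, α=210°
  d=(-0.8660,-0.5000)  start (2,1)  tX=0.7159 tY=0.4200  stride 1/|dx|=1.1547 1/|dy|=2.0000
    cross y-line → (2,0), t=0.4200 (wall)
  → r_4 = 0.4200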